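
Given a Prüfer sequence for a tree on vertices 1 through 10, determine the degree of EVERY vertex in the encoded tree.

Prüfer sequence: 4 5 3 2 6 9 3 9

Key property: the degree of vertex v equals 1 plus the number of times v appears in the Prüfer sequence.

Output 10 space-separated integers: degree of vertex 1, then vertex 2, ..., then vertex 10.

p_1 = 4: count[4] becomes 1
p_2 = 5: count[5] becomes 1
p_3 = 3: count[3] becomes 1
p_4 = 2: count[2] becomes 1
p_5 = 6: count[6] becomes 1
p_6 = 9: count[9] becomes 1
p_7 = 3: count[3] becomes 2
p_8 = 9: count[9] becomes 2
Degrees (1 + count): deg[1]=1+0=1, deg[2]=1+1=2, deg[3]=1+2=3, deg[4]=1+1=2, deg[5]=1+1=2, deg[6]=1+1=2, deg[7]=1+0=1, deg[8]=1+0=1, deg[9]=1+2=3, deg[10]=1+0=1

Answer: 1 2 3 2 2 2 1 1 3 1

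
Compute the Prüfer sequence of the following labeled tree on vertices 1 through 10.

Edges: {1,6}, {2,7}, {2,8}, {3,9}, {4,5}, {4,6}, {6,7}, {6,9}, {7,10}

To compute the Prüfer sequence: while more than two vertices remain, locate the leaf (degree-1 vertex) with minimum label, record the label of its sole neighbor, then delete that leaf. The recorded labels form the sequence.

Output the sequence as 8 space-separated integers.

Answer: 6 9 4 6 2 7 6 7

Derivation:
Step 1: leaves = {1,3,5,8,10}. Remove smallest leaf 1, emit neighbor 6.
Step 2: leaves = {3,5,8,10}. Remove smallest leaf 3, emit neighbor 9.
Step 3: leaves = {5,8,9,10}. Remove smallest leaf 5, emit neighbor 4.
Step 4: leaves = {4,8,9,10}. Remove smallest leaf 4, emit neighbor 6.
Step 5: leaves = {8,9,10}. Remove smallest leaf 8, emit neighbor 2.
Step 6: leaves = {2,9,10}. Remove smallest leaf 2, emit neighbor 7.
Step 7: leaves = {9,10}. Remove smallest leaf 9, emit neighbor 6.
Step 8: leaves = {6,10}. Remove smallest leaf 6, emit neighbor 7.
Done: 2 vertices remain (7, 10). Sequence = [6 9 4 6 2 7 6 7]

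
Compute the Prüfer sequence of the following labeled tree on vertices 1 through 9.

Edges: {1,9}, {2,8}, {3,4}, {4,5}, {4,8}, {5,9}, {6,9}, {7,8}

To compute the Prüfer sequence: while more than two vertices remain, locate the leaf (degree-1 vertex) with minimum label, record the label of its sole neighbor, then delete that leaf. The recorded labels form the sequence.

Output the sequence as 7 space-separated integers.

Step 1: leaves = {1,2,3,6,7}. Remove smallest leaf 1, emit neighbor 9.
Step 2: leaves = {2,3,6,7}. Remove smallest leaf 2, emit neighbor 8.
Step 3: leaves = {3,6,7}. Remove smallest leaf 3, emit neighbor 4.
Step 4: leaves = {6,7}. Remove smallest leaf 6, emit neighbor 9.
Step 5: leaves = {7,9}. Remove smallest leaf 7, emit neighbor 8.
Step 6: leaves = {8,9}. Remove smallest leaf 8, emit neighbor 4.
Step 7: leaves = {4,9}. Remove smallest leaf 4, emit neighbor 5.
Done: 2 vertices remain (5, 9). Sequence = [9 8 4 9 8 4 5]

Answer: 9 8 4 9 8 4 5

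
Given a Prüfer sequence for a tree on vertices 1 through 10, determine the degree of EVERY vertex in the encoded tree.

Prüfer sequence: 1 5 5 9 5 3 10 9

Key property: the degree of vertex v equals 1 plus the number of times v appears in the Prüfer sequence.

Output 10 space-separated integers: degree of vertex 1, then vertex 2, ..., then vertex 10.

Answer: 2 1 2 1 4 1 1 1 3 2

Derivation:
p_1 = 1: count[1] becomes 1
p_2 = 5: count[5] becomes 1
p_3 = 5: count[5] becomes 2
p_4 = 9: count[9] becomes 1
p_5 = 5: count[5] becomes 3
p_6 = 3: count[3] becomes 1
p_7 = 10: count[10] becomes 1
p_8 = 9: count[9] becomes 2
Degrees (1 + count): deg[1]=1+1=2, deg[2]=1+0=1, deg[3]=1+1=2, deg[4]=1+0=1, deg[5]=1+3=4, deg[6]=1+0=1, deg[7]=1+0=1, deg[8]=1+0=1, deg[9]=1+2=3, deg[10]=1+1=2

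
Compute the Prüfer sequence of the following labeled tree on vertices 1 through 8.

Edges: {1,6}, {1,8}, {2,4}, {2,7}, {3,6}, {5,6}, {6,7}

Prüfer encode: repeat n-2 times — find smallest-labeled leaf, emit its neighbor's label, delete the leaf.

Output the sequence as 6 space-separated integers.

Step 1: leaves = {3,4,5,8}. Remove smallest leaf 3, emit neighbor 6.
Step 2: leaves = {4,5,8}. Remove smallest leaf 4, emit neighbor 2.
Step 3: leaves = {2,5,8}. Remove smallest leaf 2, emit neighbor 7.
Step 4: leaves = {5,7,8}. Remove smallest leaf 5, emit neighbor 6.
Step 5: leaves = {7,8}. Remove smallest leaf 7, emit neighbor 6.
Step 6: leaves = {6,8}. Remove smallest leaf 6, emit neighbor 1.
Done: 2 vertices remain (1, 8). Sequence = [6 2 7 6 6 1]

Answer: 6 2 7 6 6 1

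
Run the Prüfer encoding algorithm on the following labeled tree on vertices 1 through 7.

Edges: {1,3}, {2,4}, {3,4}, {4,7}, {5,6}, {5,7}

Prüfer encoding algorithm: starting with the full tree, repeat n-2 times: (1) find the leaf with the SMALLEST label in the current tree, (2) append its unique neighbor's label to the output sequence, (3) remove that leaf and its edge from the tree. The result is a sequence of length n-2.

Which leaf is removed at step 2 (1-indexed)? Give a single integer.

Step 1: current leaves = {1,2,6}. Remove leaf 1 (neighbor: 3).
Step 2: current leaves = {2,3,6}. Remove leaf 2 (neighbor: 4).

Answer: 2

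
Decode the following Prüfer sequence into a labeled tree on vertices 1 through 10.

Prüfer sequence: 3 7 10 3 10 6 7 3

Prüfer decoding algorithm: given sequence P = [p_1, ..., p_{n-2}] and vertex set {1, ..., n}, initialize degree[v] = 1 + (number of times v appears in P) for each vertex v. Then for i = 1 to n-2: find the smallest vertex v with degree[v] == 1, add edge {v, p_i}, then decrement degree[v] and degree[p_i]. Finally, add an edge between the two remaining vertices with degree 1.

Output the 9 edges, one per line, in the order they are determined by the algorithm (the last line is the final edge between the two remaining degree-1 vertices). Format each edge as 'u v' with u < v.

Initial degrees: {1:1, 2:1, 3:4, 4:1, 5:1, 6:2, 7:3, 8:1, 9:1, 10:3}
Step 1: smallest deg-1 vertex = 1, p_1 = 3. Add edge {1,3}. Now deg[1]=0, deg[3]=3.
Step 2: smallest deg-1 vertex = 2, p_2 = 7. Add edge {2,7}. Now deg[2]=0, deg[7]=2.
Step 3: smallest deg-1 vertex = 4, p_3 = 10. Add edge {4,10}. Now deg[4]=0, deg[10]=2.
Step 4: smallest deg-1 vertex = 5, p_4 = 3. Add edge {3,5}. Now deg[5]=0, deg[3]=2.
Step 5: smallest deg-1 vertex = 8, p_5 = 10. Add edge {8,10}. Now deg[8]=0, deg[10]=1.
Step 6: smallest deg-1 vertex = 9, p_6 = 6. Add edge {6,9}. Now deg[9]=0, deg[6]=1.
Step 7: smallest deg-1 vertex = 6, p_7 = 7. Add edge {6,7}. Now deg[6]=0, deg[7]=1.
Step 8: smallest deg-1 vertex = 7, p_8 = 3. Add edge {3,7}. Now deg[7]=0, deg[3]=1.
Final: two remaining deg-1 vertices are 3, 10. Add edge {3,10}.

Answer: 1 3
2 7
4 10
3 5
8 10
6 9
6 7
3 7
3 10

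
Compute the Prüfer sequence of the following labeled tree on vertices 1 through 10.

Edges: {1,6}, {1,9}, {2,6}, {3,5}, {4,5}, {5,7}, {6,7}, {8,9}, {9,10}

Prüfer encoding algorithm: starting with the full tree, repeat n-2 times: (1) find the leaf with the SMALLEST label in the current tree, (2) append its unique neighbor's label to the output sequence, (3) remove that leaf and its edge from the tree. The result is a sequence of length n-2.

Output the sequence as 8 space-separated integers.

Step 1: leaves = {2,3,4,8,10}. Remove smallest leaf 2, emit neighbor 6.
Step 2: leaves = {3,4,8,10}. Remove smallest leaf 3, emit neighbor 5.
Step 3: leaves = {4,8,10}. Remove smallest leaf 4, emit neighbor 5.
Step 4: leaves = {5,8,10}. Remove smallest leaf 5, emit neighbor 7.
Step 5: leaves = {7,8,10}. Remove smallest leaf 7, emit neighbor 6.
Step 6: leaves = {6,8,10}. Remove smallest leaf 6, emit neighbor 1.
Step 7: leaves = {1,8,10}. Remove smallest leaf 1, emit neighbor 9.
Step 8: leaves = {8,10}. Remove smallest leaf 8, emit neighbor 9.
Done: 2 vertices remain (9, 10). Sequence = [6 5 5 7 6 1 9 9]

Answer: 6 5 5 7 6 1 9 9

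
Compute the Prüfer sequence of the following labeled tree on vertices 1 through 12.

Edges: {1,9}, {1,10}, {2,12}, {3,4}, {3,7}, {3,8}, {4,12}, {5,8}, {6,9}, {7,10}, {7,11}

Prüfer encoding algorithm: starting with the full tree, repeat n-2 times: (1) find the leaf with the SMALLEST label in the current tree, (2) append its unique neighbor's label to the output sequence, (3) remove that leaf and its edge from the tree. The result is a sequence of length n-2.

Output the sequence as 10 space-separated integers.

Step 1: leaves = {2,5,6,11}. Remove smallest leaf 2, emit neighbor 12.
Step 2: leaves = {5,6,11,12}. Remove smallest leaf 5, emit neighbor 8.
Step 3: leaves = {6,8,11,12}. Remove smallest leaf 6, emit neighbor 9.
Step 4: leaves = {8,9,11,12}. Remove smallest leaf 8, emit neighbor 3.
Step 5: leaves = {9,11,12}. Remove smallest leaf 9, emit neighbor 1.
Step 6: leaves = {1,11,12}. Remove smallest leaf 1, emit neighbor 10.
Step 7: leaves = {10,11,12}. Remove smallest leaf 10, emit neighbor 7.
Step 8: leaves = {11,12}. Remove smallest leaf 11, emit neighbor 7.
Step 9: leaves = {7,12}. Remove smallest leaf 7, emit neighbor 3.
Step 10: leaves = {3,12}. Remove smallest leaf 3, emit neighbor 4.
Done: 2 vertices remain (4, 12). Sequence = [12 8 9 3 1 10 7 7 3 4]

Answer: 12 8 9 3 1 10 7 7 3 4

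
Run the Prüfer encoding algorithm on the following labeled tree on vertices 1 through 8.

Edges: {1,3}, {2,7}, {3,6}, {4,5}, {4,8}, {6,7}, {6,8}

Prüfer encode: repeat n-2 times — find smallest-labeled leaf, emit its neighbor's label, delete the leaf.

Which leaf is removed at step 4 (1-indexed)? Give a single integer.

Answer: 5

Derivation:
Step 1: current leaves = {1,2,5}. Remove leaf 1 (neighbor: 3).
Step 2: current leaves = {2,3,5}. Remove leaf 2 (neighbor: 7).
Step 3: current leaves = {3,5,7}. Remove leaf 3 (neighbor: 6).
Step 4: current leaves = {5,7}. Remove leaf 5 (neighbor: 4).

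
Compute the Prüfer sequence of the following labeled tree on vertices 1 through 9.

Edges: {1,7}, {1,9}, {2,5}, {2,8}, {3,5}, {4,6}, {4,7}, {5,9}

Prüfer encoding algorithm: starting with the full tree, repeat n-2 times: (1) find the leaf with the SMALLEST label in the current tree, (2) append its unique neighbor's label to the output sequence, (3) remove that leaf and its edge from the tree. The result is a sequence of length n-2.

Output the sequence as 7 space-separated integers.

Step 1: leaves = {3,6,8}. Remove smallest leaf 3, emit neighbor 5.
Step 2: leaves = {6,8}. Remove smallest leaf 6, emit neighbor 4.
Step 3: leaves = {4,8}. Remove smallest leaf 4, emit neighbor 7.
Step 4: leaves = {7,8}. Remove smallest leaf 7, emit neighbor 1.
Step 5: leaves = {1,8}. Remove smallest leaf 1, emit neighbor 9.
Step 6: leaves = {8,9}. Remove smallest leaf 8, emit neighbor 2.
Step 7: leaves = {2,9}. Remove smallest leaf 2, emit neighbor 5.
Done: 2 vertices remain (5, 9). Sequence = [5 4 7 1 9 2 5]

Answer: 5 4 7 1 9 2 5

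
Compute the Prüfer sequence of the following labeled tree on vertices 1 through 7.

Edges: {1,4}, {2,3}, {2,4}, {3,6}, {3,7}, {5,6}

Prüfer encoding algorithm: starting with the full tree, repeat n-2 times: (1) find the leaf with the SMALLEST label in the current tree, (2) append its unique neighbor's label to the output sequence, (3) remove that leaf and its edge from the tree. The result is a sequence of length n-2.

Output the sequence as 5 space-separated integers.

Answer: 4 2 3 6 3

Derivation:
Step 1: leaves = {1,5,7}. Remove smallest leaf 1, emit neighbor 4.
Step 2: leaves = {4,5,7}. Remove smallest leaf 4, emit neighbor 2.
Step 3: leaves = {2,5,7}. Remove smallest leaf 2, emit neighbor 3.
Step 4: leaves = {5,7}. Remove smallest leaf 5, emit neighbor 6.
Step 5: leaves = {6,7}. Remove smallest leaf 6, emit neighbor 3.
Done: 2 vertices remain (3, 7). Sequence = [4 2 3 6 3]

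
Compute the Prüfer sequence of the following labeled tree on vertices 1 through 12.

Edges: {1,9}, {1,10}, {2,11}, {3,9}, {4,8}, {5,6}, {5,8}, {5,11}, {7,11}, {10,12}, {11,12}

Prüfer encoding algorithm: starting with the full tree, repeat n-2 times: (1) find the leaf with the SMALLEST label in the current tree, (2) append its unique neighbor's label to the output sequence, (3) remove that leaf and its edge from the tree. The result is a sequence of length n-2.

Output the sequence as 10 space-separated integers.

Step 1: leaves = {2,3,4,6,7}. Remove smallest leaf 2, emit neighbor 11.
Step 2: leaves = {3,4,6,7}. Remove smallest leaf 3, emit neighbor 9.
Step 3: leaves = {4,6,7,9}. Remove smallest leaf 4, emit neighbor 8.
Step 4: leaves = {6,7,8,9}. Remove smallest leaf 6, emit neighbor 5.
Step 5: leaves = {7,8,9}. Remove smallest leaf 7, emit neighbor 11.
Step 6: leaves = {8,9}. Remove smallest leaf 8, emit neighbor 5.
Step 7: leaves = {5,9}. Remove smallest leaf 5, emit neighbor 11.
Step 8: leaves = {9,11}. Remove smallest leaf 9, emit neighbor 1.
Step 9: leaves = {1,11}. Remove smallest leaf 1, emit neighbor 10.
Step 10: leaves = {10,11}. Remove smallest leaf 10, emit neighbor 12.
Done: 2 vertices remain (11, 12). Sequence = [11 9 8 5 11 5 11 1 10 12]

Answer: 11 9 8 5 11 5 11 1 10 12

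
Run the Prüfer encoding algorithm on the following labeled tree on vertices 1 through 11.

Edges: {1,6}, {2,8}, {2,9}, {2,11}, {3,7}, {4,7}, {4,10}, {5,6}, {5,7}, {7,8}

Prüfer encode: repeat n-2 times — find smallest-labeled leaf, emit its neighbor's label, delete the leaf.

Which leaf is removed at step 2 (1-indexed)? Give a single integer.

Answer: 3

Derivation:
Step 1: current leaves = {1,3,9,10,11}. Remove leaf 1 (neighbor: 6).
Step 2: current leaves = {3,6,9,10,11}. Remove leaf 3 (neighbor: 7).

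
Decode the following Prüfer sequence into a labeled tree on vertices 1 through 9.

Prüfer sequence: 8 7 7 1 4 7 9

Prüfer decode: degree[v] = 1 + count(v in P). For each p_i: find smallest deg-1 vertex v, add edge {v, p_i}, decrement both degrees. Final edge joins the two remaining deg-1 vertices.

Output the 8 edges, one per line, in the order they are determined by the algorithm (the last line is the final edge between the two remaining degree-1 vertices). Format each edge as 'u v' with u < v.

Answer: 2 8
3 7
5 7
1 6
1 4
4 7
7 9
8 9

Derivation:
Initial degrees: {1:2, 2:1, 3:1, 4:2, 5:1, 6:1, 7:4, 8:2, 9:2}
Step 1: smallest deg-1 vertex = 2, p_1 = 8. Add edge {2,8}. Now deg[2]=0, deg[8]=1.
Step 2: smallest deg-1 vertex = 3, p_2 = 7. Add edge {3,7}. Now deg[3]=0, deg[7]=3.
Step 3: smallest deg-1 vertex = 5, p_3 = 7. Add edge {5,7}. Now deg[5]=0, deg[7]=2.
Step 4: smallest deg-1 vertex = 6, p_4 = 1. Add edge {1,6}. Now deg[6]=0, deg[1]=1.
Step 5: smallest deg-1 vertex = 1, p_5 = 4. Add edge {1,4}. Now deg[1]=0, deg[4]=1.
Step 6: smallest deg-1 vertex = 4, p_6 = 7. Add edge {4,7}. Now deg[4]=0, deg[7]=1.
Step 7: smallest deg-1 vertex = 7, p_7 = 9. Add edge {7,9}. Now deg[7]=0, deg[9]=1.
Final: two remaining deg-1 vertices are 8, 9. Add edge {8,9}.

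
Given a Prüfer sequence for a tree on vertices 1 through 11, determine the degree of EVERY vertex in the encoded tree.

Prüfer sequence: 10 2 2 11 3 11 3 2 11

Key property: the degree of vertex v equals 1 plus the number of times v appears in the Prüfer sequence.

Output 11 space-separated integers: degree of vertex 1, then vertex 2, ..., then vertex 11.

Answer: 1 4 3 1 1 1 1 1 1 2 4

Derivation:
p_1 = 10: count[10] becomes 1
p_2 = 2: count[2] becomes 1
p_3 = 2: count[2] becomes 2
p_4 = 11: count[11] becomes 1
p_5 = 3: count[3] becomes 1
p_6 = 11: count[11] becomes 2
p_7 = 3: count[3] becomes 2
p_8 = 2: count[2] becomes 3
p_9 = 11: count[11] becomes 3
Degrees (1 + count): deg[1]=1+0=1, deg[2]=1+3=4, deg[3]=1+2=3, deg[4]=1+0=1, deg[5]=1+0=1, deg[6]=1+0=1, deg[7]=1+0=1, deg[8]=1+0=1, deg[9]=1+0=1, deg[10]=1+1=2, deg[11]=1+3=4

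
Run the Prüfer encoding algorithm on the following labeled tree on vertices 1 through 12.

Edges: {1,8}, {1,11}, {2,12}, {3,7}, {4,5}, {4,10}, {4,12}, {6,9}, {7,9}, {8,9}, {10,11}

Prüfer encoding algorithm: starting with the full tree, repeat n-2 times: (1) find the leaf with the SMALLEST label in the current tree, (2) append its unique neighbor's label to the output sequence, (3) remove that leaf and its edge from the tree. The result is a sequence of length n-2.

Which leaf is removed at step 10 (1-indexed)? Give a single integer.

Answer: 10

Derivation:
Step 1: current leaves = {2,3,5,6}. Remove leaf 2 (neighbor: 12).
Step 2: current leaves = {3,5,6,12}. Remove leaf 3 (neighbor: 7).
Step 3: current leaves = {5,6,7,12}. Remove leaf 5 (neighbor: 4).
Step 4: current leaves = {6,7,12}. Remove leaf 6 (neighbor: 9).
Step 5: current leaves = {7,12}. Remove leaf 7 (neighbor: 9).
Step 6: current leaves = {9,12}. Remove leaf 9 (neighbor: 8).
Step 7: current leaves = {8,12}. Remove leaf 8 (neighbor: 1).
Step 8: current leaves = {1,12}. Remove leaf 1 (neighbor: 11).
Step 9: current leaves = {11,12}. Remove leaf 11 (neighbor: 10).
Step 10: current leaves = {10,12}. Remove leaf 10 (neighbor: 4).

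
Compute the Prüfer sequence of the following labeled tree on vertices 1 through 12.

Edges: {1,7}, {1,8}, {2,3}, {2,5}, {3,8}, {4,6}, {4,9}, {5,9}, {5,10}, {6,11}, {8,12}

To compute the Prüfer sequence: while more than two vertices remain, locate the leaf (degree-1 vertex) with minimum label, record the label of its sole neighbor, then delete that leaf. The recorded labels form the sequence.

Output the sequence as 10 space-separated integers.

Answer: 1 8 5 6 4 9 5 2 3 8

Derivation:
Step 1: leaves = {7,10,11,12}. Remove smallest leaf 7, emit neighbor 1.
Step 2: leaves = {1,10,11,12}. Remove smallest leaf 1, emit neighbor 8.
Step 3: leaves = {10,11,12}. Remove smallest leaf 10, emit neighbor 5.
Step 4: leaves = {11,12}. Remove smallest leaf 11, emit neighbor 6.
Step 5: leaves = {6,12}. Remove smallest leaf 6, emit neighbor 4.
Step 6: leaves = {4,12}. Remove smallest leaf 4, emit neighbor 9.
Step 7: leaves = {9,12}. Remove smallest leaf 9, emit neighbor 5.
Step 8: leaves = {5,12}. Remove smallest leaf 5, emit neighbor 2.
Step 9: leaves = {2,12}. Remove smallest leaf 2, emit neighbor 3.
Step 10: leaves = {3,12}. Remove smallest leaf 3, emit neighbor 8.
Done: 2 vertices remain (8, 12). Sequence = [1 8 5 6 4 9 5 2 3 8]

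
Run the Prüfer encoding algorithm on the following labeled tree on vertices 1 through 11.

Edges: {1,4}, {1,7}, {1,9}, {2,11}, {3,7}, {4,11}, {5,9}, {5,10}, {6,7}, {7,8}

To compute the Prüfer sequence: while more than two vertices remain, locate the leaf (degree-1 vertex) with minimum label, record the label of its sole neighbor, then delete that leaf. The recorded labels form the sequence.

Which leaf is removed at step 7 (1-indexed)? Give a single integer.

Answer: 5

Derivation:
Step 1: current leaves = {2,3,6,8,10}. Remove leaf 2 (neighbor: 11).
Step 2: current leaves = {3,6,8,10,11}. Remove leaf 3 (neighbor: 7).
Step 3: current leaves = {6,8,10,11}. Remove leaf 6 (neighbor: 7).
Step 4: current leaves = {8,10,11}. Remove leaf 8 (neighbor: 7).
Step 5: current leaves = {7,10,11}. Remove leaf 7 (neighbor: 1).
Step 6: current leaves = {10,11}. Remove leaf 10 (neighbor: 5).
Step 7: current leaves = {5,11}. Remove leaf 5 (neighbor: 9).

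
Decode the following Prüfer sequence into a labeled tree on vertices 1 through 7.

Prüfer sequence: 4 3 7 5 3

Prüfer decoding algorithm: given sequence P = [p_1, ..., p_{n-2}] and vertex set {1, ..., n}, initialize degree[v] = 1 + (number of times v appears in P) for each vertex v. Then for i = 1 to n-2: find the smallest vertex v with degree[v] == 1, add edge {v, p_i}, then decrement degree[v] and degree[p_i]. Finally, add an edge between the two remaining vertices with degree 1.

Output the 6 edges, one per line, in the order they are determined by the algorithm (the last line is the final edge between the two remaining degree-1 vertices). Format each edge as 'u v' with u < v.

Initial degrees: {1:1, 2:1, 3:3, 4:2, 5:2, 6:1, 7:2}
Step 1: smallest deg-1 vertex = 1, p_1 = 4. Add edge {1,4}. Now deg[1]=0, deg[4]=1.
Step 2: smallest deg-1 vertex = 2, p_2 = 3. Add edge {2,3}. Now deg[2]=0, deg[3]=2.
Step 3: smallest deg-1 vertex = 4, p_3 = 7. Add edge {4,7}. Now deg[4]=0, deg[7]=1.
Step 4: smallest deg-1 vertex = 6, p_4 = 5. Add edge {5,6}. Now deg[6]=0, deg[5]=1.
Step 5: smallest deg-1 vertex = 5, p_5 = 3. Add edge {3,5}. Now deg[5]=0, deg[3]=1.
Final: two remaining deg-1 vertices are 3, 7. Add edge {3,7}.

Answer: 1 4
2 3
4 7
5 6
3 5
3 7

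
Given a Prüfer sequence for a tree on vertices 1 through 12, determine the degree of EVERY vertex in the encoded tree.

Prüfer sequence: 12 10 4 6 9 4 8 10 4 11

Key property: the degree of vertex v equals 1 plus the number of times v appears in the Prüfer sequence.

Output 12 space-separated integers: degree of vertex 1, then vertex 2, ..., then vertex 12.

Answer: 1 1 1 4 1 2 1 2 2 3 2 2

Derivation:
p_1 = 12: count[12] becomes 1
p_2 = 10: count[10] becomes 1
p_3 = 4: count[4] becomes 1
p_4 = 6: count[6] becomes 1
p_5 = 9: count[9] becomes 1
p_6 = 4: count[4] becomes 2
p_7 = 8: count[8] becomes 1
p_8 = 10: count[10] becomes 2
p_9 = 4: count[4] becomes 3
p_10 = 11: count[11] becomes 1
Degrees (1 + count): deg[1]=1+0=1, deg[2]=1+0=1, deg[3]=1+0=1, deg[4]=1+3=4, deg[5]=1+0=1, deg[6]=1+1=2, deg[7]=1+0=1, deg[8]=1+1=2, deg[9]=1+1=2, deg[10]=1+2=3, deg[11]=1+1=2, deg[12]=1+1=2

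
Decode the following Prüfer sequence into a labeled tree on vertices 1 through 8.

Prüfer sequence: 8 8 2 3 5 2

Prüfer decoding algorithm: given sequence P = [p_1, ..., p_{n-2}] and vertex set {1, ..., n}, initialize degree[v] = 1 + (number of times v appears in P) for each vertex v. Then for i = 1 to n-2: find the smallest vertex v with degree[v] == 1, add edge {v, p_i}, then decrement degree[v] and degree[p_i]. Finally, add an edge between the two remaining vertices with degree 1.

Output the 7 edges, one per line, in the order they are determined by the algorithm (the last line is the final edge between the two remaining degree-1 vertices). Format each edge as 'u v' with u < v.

Initial degrees: {1:1, 2:3, 3:2, 4:1, 5:2, 6:1, 7:1, 8:3}
Step 1: smallest deg-1 vertex = 1, p_1 = 8. Add edge {1,8}. Now deg[1]=0, deg[8]=2.
Step 2: smallest deg-1 vertex = 4, p_2 = 8. Add edge {4,8}. Now deg[4]=0, deg[8]=1.
Step 3: smallest deg-1 vertex = 6, p_3 = 2. Add edge {2,6}. Now deg[6]=0, deg[2]=2.
Step 4: smallest deg-1 vertex = 7, p_4 = 3. Add edge {3,7}. Now deg[7]=0, deg[3]=1.
Step 5: smallest deg-1 vertex = 3, p_5 = 5. Add edge {3,5}. Now deg[3]=0, deg[5]=1.
Step 6: smallest deg-1 vertex = 5, p_6 = 2. Add edge {2,5}. Now deg[5]=0, deg[2]=1.
Final: two remaining deg-1 vertices are 2, 8. Add edge {2,8}.

Answer: 1 8
4 8
2 6
3 7
3 5
2 5
2 8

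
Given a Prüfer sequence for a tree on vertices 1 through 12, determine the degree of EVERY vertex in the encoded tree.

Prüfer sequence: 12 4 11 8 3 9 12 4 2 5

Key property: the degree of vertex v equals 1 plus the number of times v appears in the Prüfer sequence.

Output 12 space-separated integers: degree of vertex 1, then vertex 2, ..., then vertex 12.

Answer: 1 2 2 3 2 1 1 2 2 1 2 3

Derivation:
p_1 = 12: count[12] becomes 1
p_2 = 4: count[4] becomes 1
p_3 = 11: count[11] becomes 1
p_4 = 8: count[8] becomes 1
p_5 = 3: count[3] becomes 1
p_6 = 9: count[9] becomes 1
p_7 = 12: count[12] becomes 2
p_8 = 4: count[4] becomes 2
p_9 = 2: count[2] becomes 1
p_10 = 5: count[5] becomes 1
Degrees (1 + count): deg[1]=1+0=1, deg[2]=1+1=2, deg[3]=1+1=2, deg[4]=1+2=3, deg[5]=1+1=2, deg[6]=1+0=1, deg[7]=1+0=1, deg[8]=1+1=2, deg[9]=1+1=2, deg[10]=1+0=1, deg[11]=1+1=2, deg[12]=1+2=3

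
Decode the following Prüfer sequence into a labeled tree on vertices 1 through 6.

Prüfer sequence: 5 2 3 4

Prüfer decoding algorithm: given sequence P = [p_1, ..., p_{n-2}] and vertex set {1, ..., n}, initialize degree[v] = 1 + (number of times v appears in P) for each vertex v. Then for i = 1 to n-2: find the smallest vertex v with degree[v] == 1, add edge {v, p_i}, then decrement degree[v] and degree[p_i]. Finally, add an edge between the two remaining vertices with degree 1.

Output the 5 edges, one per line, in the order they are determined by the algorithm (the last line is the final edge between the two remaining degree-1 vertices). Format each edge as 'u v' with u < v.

Initial degrees: {1:1, 2:2, 3:2, 4:2, 5:2, 6:1}
Step 1: smallest deg-1 vertex = 1, p_1 = 5. Add edge {1,5}. Now deg[1]=0, deg[5]=1.
Step 2: smallest deg-1 vertex = 5, p_2 = 2. Add edge {2,5}. Now deg[5]=0, deg[2]=1.
Step 3: smallest deg-1 vertex = 2, p_3 = 3. Add edge {2,3}. Now deg[2]=0, deg[3]=1.
Step 4: smallest deg-1 vertex = 3, p_4 = 4. Add edge {3,4}. Now deg[3]=0, deg[4]=1.
Final: two remaining deg-1 vertices are 4, 6. Add edge {4,6}.

Answer: 1 5
2 5
2 3
3 4
4 6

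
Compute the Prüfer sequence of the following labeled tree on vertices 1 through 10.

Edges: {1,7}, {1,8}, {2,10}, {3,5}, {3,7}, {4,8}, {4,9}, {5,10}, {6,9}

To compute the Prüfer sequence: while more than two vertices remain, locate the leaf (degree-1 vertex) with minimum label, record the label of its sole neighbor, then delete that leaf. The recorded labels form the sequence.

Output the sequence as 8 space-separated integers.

Answer: 10 9 4 8 1 7 3 5

Derivation:
Step 1: leaves = {2,6}. Remove smallest leaf 2, emit neighbor 10.
Step 2: leaves = {6,10}. Remove smallest leaf 6, emit neighbor 9.
Step 3: leaves = {9,10}. Remove smallest leaf 9, emit neighbor 4.
Step 4: leaves = {4,10}. Remove smallest leaf 4, emit neighbor 8.
Step 5: leaves = {8,10}. Remove smallest leaf 8, emit neighbor 1.
Step 6: leaves = {1,10}. Remove smallest leaf 1, emit neighbor 7.
Step 7: leaves = {7,10}. Remove smallest leaf 7, emit neighbor 3.
Step 8: leaves = {3,10}. Remove smallest leaf 3, emit neighbor 5.
Done: 2 vertices remain (5, 10). Sequence = [10 9 4 8 1 7 3 5]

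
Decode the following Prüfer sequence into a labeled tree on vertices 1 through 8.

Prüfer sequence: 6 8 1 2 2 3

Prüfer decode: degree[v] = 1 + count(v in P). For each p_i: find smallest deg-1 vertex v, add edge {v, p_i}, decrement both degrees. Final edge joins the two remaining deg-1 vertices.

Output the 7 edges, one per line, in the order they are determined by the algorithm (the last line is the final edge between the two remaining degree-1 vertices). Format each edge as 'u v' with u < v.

Answer: 4 6
5 8
1 6
1 2
2 7
2 3
3 8

Derivation:
Initial degrees: {1:2, 2:3, 3:2, 4:1, 5:1, 6:2, 7:1, 8:2}
Step 1: smallest deg-1 vertex = 4, p_1 = 6. Add edge {4,6}. Now deg[4]=0, deg[6]=1.
Step 2: smallest deg-1 vertex = 5, p_2 = 8. Add edge {5,8}. Now deg[5]=0, deg[8]=1.
Step 3: smallest deg-1 vertex = 6, p_3 = 1. Add edge {1,6}. Now deg[6]=0, deg[1]=1.
Step 4: smallest deg-1 vertex = 1, p_4 = 2. Add edge {1,2}. Now deg[1]=0, deg[2]=2.
Step 5: smallest deg-1 vertex = 7, p_5 = 2. Add edge {2,7}. Now deg[7]=0, deg[2]=1.
Step 6: smallest deg-1 vertex = 2, p_6 = 3. Add edge {2,3}. Now deg[2]=0, deg[3]=1.
Final: two remaining deg-1 vertices are 3, 8. Add edge {3,8}.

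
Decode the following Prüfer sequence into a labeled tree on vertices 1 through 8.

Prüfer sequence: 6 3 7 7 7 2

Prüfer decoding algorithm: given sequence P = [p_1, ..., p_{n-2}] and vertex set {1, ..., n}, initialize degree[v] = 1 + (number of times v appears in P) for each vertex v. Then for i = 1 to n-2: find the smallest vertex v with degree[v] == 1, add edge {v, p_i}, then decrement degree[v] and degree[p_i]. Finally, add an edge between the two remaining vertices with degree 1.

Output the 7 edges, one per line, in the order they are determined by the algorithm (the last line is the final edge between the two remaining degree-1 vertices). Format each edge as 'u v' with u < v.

Answer: 1 6
3 4
3 7
5 7
6 7
2 7
2 8

Derivation:
Initial degrees: {1:1, 2:2, 3:2, 4:1, 5:1, 6:2, 7:4, 8:1}
Step 1: smallest deg-1 vertex = 1, p_1 = 6. Add edge {1,6}. Now deg[1]=0, deg[6]=1.
Step 2: smallest deg-1 vertex = 4, p_2 = 3. Add edge {3,4}. Now deg[4]=0, deg[3]=1.
Step 3: smallest deg-1 vertex = 3, p_3 = 7. Add edge {3,7}. Now deg[3]=0, deg[7]=3.
Step 4: smallest deg-1 vertex = 5, p_4 = 7. Add edge {5,7}. Now deg[5]=0, deg[7]=2.
Step 5: smallest deg-1 vertex = 6, p_5 = 7. Add edge {6,7}. Now deg[6]=0, deg[7]=1.
Step 6: smallest deg-1 vertex = 7, p_6 = 2. Add edge {2,7}. Now deg[7]=0, deg[2]=1.
Final: two remaining deg-1 vertices are 2, 8. Add edge {2,8}.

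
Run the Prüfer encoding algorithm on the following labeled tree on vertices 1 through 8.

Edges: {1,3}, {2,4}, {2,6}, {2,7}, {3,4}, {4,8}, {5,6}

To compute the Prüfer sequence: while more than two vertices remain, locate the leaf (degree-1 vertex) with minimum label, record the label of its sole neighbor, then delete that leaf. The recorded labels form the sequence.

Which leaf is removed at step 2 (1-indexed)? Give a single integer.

Answer: 3

Derivation:
Step 1: current leaves = {1,5,7,8}. Remove leaf 1 (neighbor: 3).
Step 2: current leaves = {3,5,7,8}. Remove leaf 3 (neighbor: 4).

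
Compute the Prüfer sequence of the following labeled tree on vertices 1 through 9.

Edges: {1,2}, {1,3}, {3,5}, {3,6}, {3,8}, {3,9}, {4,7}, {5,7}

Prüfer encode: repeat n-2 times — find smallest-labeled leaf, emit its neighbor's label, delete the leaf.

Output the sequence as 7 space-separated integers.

Answer: 1 3 7 3 5 3 3

Derivation:
Step 1: leaves = {2,4,6,8,9}. Remove smallest leaf 2, emit neighbor 1.
Step 2: leaves = {1,4,6,8,9}. Remove smallest leaf 1, emit neighbor 3.
Step 3: leaves = {4,6,8,9}. Remove smallest leaf 4, emit neighbor 7.
Step 4: leaves = {6,7,8,9}. Remove smallest leaf 6, emit neighbor 3.
Step 5: leaves = {7,8,9}. Remove smallest leaf 7, emit neighbor 5.
Step 6: leaves = {5,8,9}. Remove smallest leaf 5, emit neighbor 3.
Step 7: leaves = {8,9}. Remove smallest leaf 8, emit neighbor 3.
Done: 2 vertices remain (3, 9). Sequence = [1 3 7 3 5 3 3]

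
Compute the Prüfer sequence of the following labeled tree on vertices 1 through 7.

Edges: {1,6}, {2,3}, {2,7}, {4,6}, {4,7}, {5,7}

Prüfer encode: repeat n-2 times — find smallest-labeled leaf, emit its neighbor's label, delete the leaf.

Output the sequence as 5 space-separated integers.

Answer: 6 2 7 7 4

Derivation:
Step 1: leaves = {1,3,5}. Remove smallest leaf 1, emit neighbor 6.
Step 2: leaves = {3,5,6}. Remove smallest leaf 3, emit neighbor 2.
Step 3: leaves = {2,5,6}. Remove smallest leaf 2, emit neighbor 7.
Step 4: leaves = {5,6}. Remove smallest leaf 5, emit neighbor 7.
Step 5: leaves = {6,7}. Remove smallest leaf 6, emit neighbor 4.
Done: 2 vertices remain (4, 7). Sequence = [6 2 7 7 4]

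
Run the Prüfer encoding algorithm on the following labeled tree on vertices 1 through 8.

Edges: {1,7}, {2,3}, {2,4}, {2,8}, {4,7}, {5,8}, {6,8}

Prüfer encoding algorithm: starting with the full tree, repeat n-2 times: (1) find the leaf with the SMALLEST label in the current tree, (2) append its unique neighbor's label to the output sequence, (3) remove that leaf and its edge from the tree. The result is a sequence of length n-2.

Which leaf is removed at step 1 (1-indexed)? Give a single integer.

Answer: 1

Derivation:
Step 1: current leaves = {1,3,5,6}. Remove leaf 1 (neighbor: 7).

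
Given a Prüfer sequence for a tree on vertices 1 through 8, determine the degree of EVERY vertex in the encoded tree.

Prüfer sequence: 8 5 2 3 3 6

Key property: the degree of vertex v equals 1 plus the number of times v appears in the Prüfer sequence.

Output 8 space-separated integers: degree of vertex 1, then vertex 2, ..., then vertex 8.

Answer: 1 2 3 1 2 2 1 2

Derivation:
p_1 = 8: count[8] becomes 1
p_2 = 5: count[5] becomes 1
p_3 = 2: count[2] becomes 1
p_4 = 3: count[3] becomes 1
p_5 = 3: count[3] becomes 2
p_6 = 6: count[6] becomes 1
Degrees (1 + count): deg[1]=1+0=1, deg[2]=1+1=2, deg[3]=1+2=3, deg[4]=1+0=1, deg[5]=1+1=2, deg[6]=1+1=2, deg[7]=1+0=1, deg[8]=1+1=2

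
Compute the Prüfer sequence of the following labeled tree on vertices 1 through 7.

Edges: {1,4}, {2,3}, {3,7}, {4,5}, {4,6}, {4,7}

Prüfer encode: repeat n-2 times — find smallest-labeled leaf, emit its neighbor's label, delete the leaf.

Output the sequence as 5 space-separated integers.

Step 1: leaves = {1,2,5,6}. Remove smallest leaf 1, emit neighbor 4.
Step 2: leaves = {2,5,6}. Remove smallest leaf 2, emit neighbor 3.
Step 3: leaves = {3,5,6}. Remove smallest leaf 3, emit neighbor 7.
Step 4: leaves = {5,6,7}. Remove smallest leaf 5, emit neighbor 4.
Step 5: leaves = {6,7}. Remove smallest leaf 6, emit neighbor 4.
Done: 2 vertices remain (4, 7). Sequence = [4 3 7 4 4]

Answer: 4 3 7 4 4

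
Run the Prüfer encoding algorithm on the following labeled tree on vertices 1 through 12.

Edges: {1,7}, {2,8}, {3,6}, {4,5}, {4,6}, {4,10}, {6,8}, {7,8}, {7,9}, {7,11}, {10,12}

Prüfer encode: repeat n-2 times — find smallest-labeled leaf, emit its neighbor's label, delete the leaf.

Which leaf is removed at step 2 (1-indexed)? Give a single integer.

Step 1: current leaves = {1,2,3,5,9,11,12}. Remove leaf 1 (neighbor: 7).
Step 2: current leaves = {2,3,5,9,11,12}. Remove leaf 2 (neighbor: 8).

Answer: 2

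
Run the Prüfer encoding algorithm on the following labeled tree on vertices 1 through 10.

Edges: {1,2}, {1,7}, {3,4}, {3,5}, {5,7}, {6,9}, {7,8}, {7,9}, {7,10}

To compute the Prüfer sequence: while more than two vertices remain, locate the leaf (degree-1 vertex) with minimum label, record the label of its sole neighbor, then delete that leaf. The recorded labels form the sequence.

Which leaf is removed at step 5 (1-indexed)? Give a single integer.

Answer: 5

Derivation:
Step 1: current leaves = {2,4,6,8,10}. Remove leaf 2 (neighbor: 1).
Step 2: current leaves = {1,4,6,8,10}. Remove leaf 1 (neighbor: 7).
Step 3: current leaves = {4,6,8,10}. Remove leaf 4 (neighbor: 3).
Step 4: current leaves = {3,6,8,10}. Remove leaf 3 (neighbor: 5).
Step 5: current leaves = {5,6,8,10}. Remove leaf 5 (neighbor: 7).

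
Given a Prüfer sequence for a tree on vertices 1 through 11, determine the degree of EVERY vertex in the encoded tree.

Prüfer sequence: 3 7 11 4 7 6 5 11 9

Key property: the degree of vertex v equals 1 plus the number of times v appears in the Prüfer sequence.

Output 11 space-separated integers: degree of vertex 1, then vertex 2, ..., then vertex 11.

p_1 = 3: count[3] becomes 1
p_2 = 7: count[7] becomes 1
p_3 = 11: count[11] becomes 1
p_4 = 4: count[4] becomes 1
p_5 = 7: count[7] becomes 2
p_6 = 6: count[6] becomes 1
p_7 = 5: count[5] becomes 1
p_8 = 11: count[11] becomes 2
p_9 = 9: count[9] becomes 1
Degrees (1 + count): deg[1]=1+0=1, deg[2]=1+0=1, deg[3]=1+1=2, deg[4]=1+1=2, deg[5]=1+1=2, deg[6]=1+1=2, deg[7]=1+2=3, deg[8]=1+0=1, deg[9]=1+1=2, deg[10]=1+0=1, deg[11]=1+2=3

Answer: 1 1 2 2 2 2 3 1 2 1 3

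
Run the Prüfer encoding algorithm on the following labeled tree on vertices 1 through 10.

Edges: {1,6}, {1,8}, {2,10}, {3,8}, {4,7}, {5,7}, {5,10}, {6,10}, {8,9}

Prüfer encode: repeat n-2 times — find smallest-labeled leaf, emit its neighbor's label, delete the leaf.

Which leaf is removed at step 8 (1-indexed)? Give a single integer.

Step 1: current leaves = {2,3,4,9}. Remove leaf 2 (neighbor: 10).
Step 2: current leaves = {3,4,9}. Remove leaf 3 (neighbor: 8).
Step 3: current leaves = {4,9}. Remove leaf 4 (neighbor: 7).
Step 4: current leaves = {7,9}. Remove leaf 7 (neighbor: 5).
Step 5: current leaves = {5,9}. Remove leaf 5 (neighbor: 10).
Step 6: current leaves = {9,10}. Remove leaf 9 (neighbor: 8).
Step 7: current leaves = {8,10}. Remove leaf 8 (neighbor: 1).
Step 8: current leaves = {1,10}. Remove leaf 1 (neighbor: 6).

Answer: 1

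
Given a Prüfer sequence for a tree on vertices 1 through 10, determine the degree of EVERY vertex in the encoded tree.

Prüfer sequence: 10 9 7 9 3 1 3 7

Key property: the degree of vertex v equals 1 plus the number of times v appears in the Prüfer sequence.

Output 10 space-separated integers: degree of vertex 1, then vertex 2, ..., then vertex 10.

Answer: 2 1 3 1 1 1 3 1 3 2

Derivation:
p_1 = 10: count[10] becomes 1
p_2 = 9: count[9] becomes 1
p_3 = 7: count[7] becomes 1
p_4 = 9: count[9] becomes 2
p_5 = 3: count[3] becomes 1
p_6 = 1: count[1] becomes 1
p_7 = 3: count[3] becomes 2
p_8 = 7: count[7] becomes 2
Degrees (1 + count): deg[1]=1+1=2, deg[2]=1+0=1, deg[3]=1+2=3, deg[4]=1+0=1, deg[5]=1+0=1, deg[6]=1+0=1, deg[7]=1+2=3, deg[8]=1+0=1, deg[9]=1+2=3, deg[10]=1+1=2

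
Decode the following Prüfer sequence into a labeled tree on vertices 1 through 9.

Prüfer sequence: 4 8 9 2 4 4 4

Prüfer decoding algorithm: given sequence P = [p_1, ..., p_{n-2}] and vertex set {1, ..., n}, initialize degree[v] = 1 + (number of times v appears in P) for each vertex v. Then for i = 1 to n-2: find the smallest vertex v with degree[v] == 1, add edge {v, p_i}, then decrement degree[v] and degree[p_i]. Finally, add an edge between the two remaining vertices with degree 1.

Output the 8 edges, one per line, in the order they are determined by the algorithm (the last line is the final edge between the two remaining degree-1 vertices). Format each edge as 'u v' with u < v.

Initial degrees: {1:1, 2:2, 3:1, 4:5, 5:1, 6:1, 7:1, 8:2, 9:2}
Step 1: smallest deg-1 vertex = 1, p_1 = 4. Add edge {1,4}. Now deg[1]=0, deg[4]=4.
Step 2: smallest deg-1 vertex = 3, p_2 = 8. Add edge {3,8}. Now deg[3]=0, deg[8]=1.
Step 3: smallest deg-1 vertex = 5, p_3 = 9. Add edge {5,9}. Now deg[5]=0, deg[9]=1.
Step 4: smallest deg-1 vertex = 6, p_4 = 2. Add edge {2,6}. Now deg[6]=0, deg[2]=1.
Step 5: smallest deg-1 vertex = 2, p_5 = 4. Add edge {2,4}. Now deg[2]=0, deg[4]=3.
Step 6: smallest deg-1 vertex = 7, p_6 = 4. Add edge {4,7}. Now deg[7]=0, deg[4]=2.
Step 7: smallest deg-1 vertex = 8, p_7 = 4. Add edge {4,8}. Now deg[8]=0, deg[4]=1.
Final: two remaining deg-1 vertices are 4, 9. Add edge {4,9}.

Answer: 1 4
3 8
5 9
2 6
2 4
4 7
4 8
4 9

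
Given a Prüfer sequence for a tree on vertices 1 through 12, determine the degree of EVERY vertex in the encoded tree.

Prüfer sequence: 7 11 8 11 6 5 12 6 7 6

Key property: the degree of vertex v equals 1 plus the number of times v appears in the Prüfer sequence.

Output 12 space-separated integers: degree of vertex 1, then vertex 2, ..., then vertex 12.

p_1 = 7: count[7] becomes 1
p_2 = 11: count[11] becomes 1
p_3 = 8: count[8] becomes 1
p_4 = 11: count[11] becomes 2
p_5 = 6: count[6] becomes 1
p_6 = 5: count[5] becomes 1
p_7 = 12: count[12] becomes 1
p_8 = 6: count[6] becomes 2
p_9 = 7: count[7] becomes 2
p_10 = 6: count[6] becomes 3
Degrees (1 + count): deg[1]=1+0=1, deg[2]=1+0=1, deg[3]=1+0=1, deg[4]=1+0=1, deg[5]=1+1=2, deg[6]=1+3=4, deg[7]=1+2=3, deg[8]=1+1=2, deg[9]=1+0=1, deg[10]=1+0=1, deg[11]=1+2=3, deg[12]=1+1=2

Answer: 1 1 1 1 2 4 3 2 1 1 3 2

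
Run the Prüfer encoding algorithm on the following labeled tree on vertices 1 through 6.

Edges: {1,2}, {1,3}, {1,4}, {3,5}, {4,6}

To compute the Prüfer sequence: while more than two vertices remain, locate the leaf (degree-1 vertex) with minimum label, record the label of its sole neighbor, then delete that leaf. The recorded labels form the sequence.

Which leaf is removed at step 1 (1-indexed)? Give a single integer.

Answer: 2

Derivation:
Step 1: current leaves = {2,5,6}. Remove leaf 2 (neighbor: 1).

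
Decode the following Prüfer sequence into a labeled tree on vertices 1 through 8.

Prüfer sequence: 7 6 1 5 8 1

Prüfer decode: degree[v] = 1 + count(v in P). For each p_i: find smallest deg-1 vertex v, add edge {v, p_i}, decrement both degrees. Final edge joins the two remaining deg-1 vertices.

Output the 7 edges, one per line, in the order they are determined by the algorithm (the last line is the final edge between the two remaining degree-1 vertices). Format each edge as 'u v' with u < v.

Answer: 2 7
3 6
1 4
5 6
5 8
1 7
1 8

Derivation:
Initial degrees: {1:3, 2:1, 3:1, 4:1, 5:2, 6:2, 7:2, 8:2}
Step 1: smallest deg-1 vertex = 2, p_1 = 7. Add edge {2,7}. Now deg[2]=0, deg[7]=1.
Step 2: smallest deg-1 vertex = 3, p_2 = 6. Add edge {3,6}. Now deg[3]=0, deg[6]=1.
Step 3: smallest deg-1 vertex = 4, p_3 = 1. Add edge {1,4}. Now deg[4]=0, deg[1]=2.
Step 4: smallest deg-1 vertex = 6, p_4 = 5. Add edge {5,6}. Now deg[6]=0, deg[5]=1.
Step 5: smallest deg-1 vertex = 5, p_5 = 8. Add edge {5,8}. Now deg[5]=0, deg[8]=1.
Step 6: smallest deg-1 vertex = 7, p_6 = 1. Add edge {1,7}. Now deg[7]=0, deg[1]=1.
Final: two remaining deg-1 vertices are 1, 8. Add edge {1,8}.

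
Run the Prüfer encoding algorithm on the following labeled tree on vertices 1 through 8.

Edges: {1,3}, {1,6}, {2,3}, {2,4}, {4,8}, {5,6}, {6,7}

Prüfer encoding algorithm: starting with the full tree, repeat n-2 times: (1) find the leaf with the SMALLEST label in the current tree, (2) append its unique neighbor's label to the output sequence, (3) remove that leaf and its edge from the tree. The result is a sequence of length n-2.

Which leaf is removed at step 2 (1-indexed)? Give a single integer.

Step 1: current leaves = {5,7,8}. Remove leaf 5 (neighbor: 6).
Step 2: current leaves = {7,8}. Remove leaf 7 (neighbor: 6).

Answer: 7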